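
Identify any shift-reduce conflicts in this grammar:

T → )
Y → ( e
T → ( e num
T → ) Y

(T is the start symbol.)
Yes — I2: [T → ) .] vs [Y → . ( e]

A shift-reduce conflict occurs when an LR(0) state has both:
  - a complete (reduce) item [A → α .] (dot at the end), and
  - a shift item [B → β . c γ] (dot before a terminal).

Augment with T' → T and build the canonical LR(0) collection (I0 = CLOSURE({[T' → . T]}), then GOTO on every symbol after a dot until no new states appear). It has 9 states:
  I0: { [T → . ( e num], [T → . ) Y], [T → . )], [T' → . T] }  — shift
  I1: { [T → ( . e num] }  — shift
  I2: { [T → ) . Y], [T → ) .], [Y → . ( e] }  — shift, reduce
  I3: { [T' → T .] }  — accept
  I4: { [Y → ( . e] }  — shift
  I5: { [T → ) Y .] }  — reduce
  I6: { [Y → ( e .] }  — reduce
  I7: { [T → ( e . num] }  — shift
  I8: { [T → ( e num .] }  — reduce

I2 contains reduce item [T → ) .] and shift item [Y → . ( e] — shift-reduce conflict.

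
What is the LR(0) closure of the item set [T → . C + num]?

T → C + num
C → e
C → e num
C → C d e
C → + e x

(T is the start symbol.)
{ [C → . + e x], [C → . C d e], [C → . e num], [C → . e], [T → . C + num] }

Start with: [T → . C + num]
  [T → . C + num] has the dot before C: add [C → . e], [C → . e num], [C → . C d e], [C → . + e x]
No further items can be added.

CLOSURE = { [C → . + e x], [C → . C d e], [C → . e num], [C → . e], [T → . C + num] }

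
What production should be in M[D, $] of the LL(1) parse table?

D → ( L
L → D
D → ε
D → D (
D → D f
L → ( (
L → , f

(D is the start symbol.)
D → ε

To find M[D, $], we find productions for D where $ is in the predict set (PREDICT(N → α) = (FIRST(α) \ {ε}) ∪ (FOLLOW(N) if α ⇒* ε)).

Relevant sets:
  FIRST(D) = { '(', 'f', ε }
  FOLLOW(D) = { $, '(', 'f' }

D → ( L: PREDICT = { '(' }
D → ε: PREDICT = { $, '(', 'f' }
  $ is in predict set, so this production goes in M[D, $]
D → D (: PREDICT = { '(', 'f' }
D → D f: PREDICT = { '(', 'f' }

M[D, $] = D → ε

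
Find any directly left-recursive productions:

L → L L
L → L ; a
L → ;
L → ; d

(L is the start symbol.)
Direct left recursion occurs when N → N α for some non-terminal N (the right-hand side begins with the left-hand side itself).

L → L L: LEFT RECURSIVE (starts with L)
L → L ; a: LEFT RECURSIVE (starts with L)
L → ;: starts with ';'
L → ; d: starts with ';'

The grammar has direct left recursion on: L.

Answer: Yes, L is left-recursive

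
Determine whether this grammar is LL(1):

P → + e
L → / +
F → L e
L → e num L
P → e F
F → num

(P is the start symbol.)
A grammar is LL(1) if for each non-terminal N with multiple productions, the predict sets of those productions are pairwise disjoint, where PREDICT(N → α) = (FIRST(α) \ {ε}) ∪ (FOLLOW(N) if α ⇒* ε).

Relevant sets:
  FIRST(L) = { '/', 'e' }

For P:
  PREDICT(P → '+' e) = { '+' }
  PREDICT(P → e F) = { 'e' }
For L:
  PREDICT(L → '/' '+') = { '/' }
  PREDICT(L → e num L) = { 'e' }
For F:
  PREDICT(F → L e) = { '/', 'e' }
  PREDICT(F → num) = { 'num' }

All predict sets are disjoint. The grammar IS LL(1).

Answer: Yes, the grammar is LL(1).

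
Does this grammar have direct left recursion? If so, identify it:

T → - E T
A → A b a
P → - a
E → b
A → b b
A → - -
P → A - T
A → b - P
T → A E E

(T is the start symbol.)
Yes, A is left-recursive

Direct left recursion occurs when N → N α for some non-terminal N (the right-hand side begins with the left-hand side itself).

T → - E T: starts with '-'
A → A b a: LEFT RECURSIVE (starts with A)
P → - a: starts with '-'
E → b: starts with b
A → b b: starts with b
A → - -: starts with '-'
P → A - T: starts with A
A → b - P: starts with b
T → A E E: starts with A

The grammar has direct left recursion on: A.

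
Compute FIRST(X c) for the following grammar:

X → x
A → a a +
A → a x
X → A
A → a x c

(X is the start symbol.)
FIRST sets of the non-terminals involved (from the grammar, by fixed-point iteration):
  FIRST(X) = { 'a', 'x' }

To compute FIRST(X c), process the symbols left to right:
Symbol X is a non-terminal. Add FIRST(X) \ {ε} = { 'a', 'x' }
X is not nullable (ε ∉ FIRST(X)), so stop here.
FIRST(X c) = { 'a', 'x' }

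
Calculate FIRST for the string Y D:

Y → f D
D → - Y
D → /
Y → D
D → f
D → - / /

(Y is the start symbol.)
FIRST sets of the non-terminals involved (from the grammar, by fixed-point iteration):
  FIRST(Y) = { '-', '/', 'f' }

To compute FIRST(Y D), process the symbols left to right:
Symbol Y is a non-terminal. Add FIRST(Y) \ {ε} = { '-', '/', 'f' }
Y is not nullable (ε ∉ FIRST(Y)), so stop here.
FIRST(Y D) = { '-', '/', 'f' }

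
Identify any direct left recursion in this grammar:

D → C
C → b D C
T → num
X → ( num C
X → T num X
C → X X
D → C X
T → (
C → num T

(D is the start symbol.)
No direct left recursion

D → C: starts with C
C → b D C: starts with b
T → num: starts with num
X → ( num C: starts with '('
X → T num X: starts with T
C → X X: starts with X
D → C X: starts with C
T → (: starts with '('
C → num T: starts with num

No direct left recursion found.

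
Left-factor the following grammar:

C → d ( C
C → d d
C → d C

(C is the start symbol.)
C → d C'
C' → ( C
C' → d
C' → C

Left-factoring transforms A → αβ₁ | αβ₂ into A → αA' and A' → β₁ | β₂
(α is the longest common prefix among the alternatives). Repeat until
no nonterminal has two alternatives with a common prefix.

Round 1: C has alternatives sharing prefix 'd'. Introduce C': C → d C'
  Add: C' → ( C
  Add: C' → d
  Add: C' → C

No remaining common prefixes — done.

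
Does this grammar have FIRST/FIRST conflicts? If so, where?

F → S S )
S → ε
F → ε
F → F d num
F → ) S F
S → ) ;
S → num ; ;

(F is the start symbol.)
FIRST sets of the non-terminals at (or reachable through a nullable prefix from) the front of some alternative:
  FIRST(S) = { ')', 'num', ε }
  FIRST(F) = { ')', 'd', 'num', ε }

Productions for F:
  F → S S ): FIRST = { ')', 'num' }
  F → ε: FIRST = { ε }
  F → F d num: FIRST = { ')', 'd', 'num' }
  F → ) S F: FIRST = { ')' }
Productions for S:
  S → ε: FIRST = { ε }
  S → ) ;: FIRST = { ')' }
  S → num ; ;: FIRST = { 'num' }

Conflict for F: F → S S ) and F → F d num
  Overlap: { ')', 'num' }
Conflict for F: F → S S ) and F → ) S F
  Overlap: { ')' }
Conflict for F: F → F d num and F → ) S F
  Overlap: { ')' }

Answer: Yes. F → S S ')' / F → F d num on { ')', 'num' }; F → S S ')' / F → ')' S F on { ')' }; F → F d num / F → ')' S F on { ')' }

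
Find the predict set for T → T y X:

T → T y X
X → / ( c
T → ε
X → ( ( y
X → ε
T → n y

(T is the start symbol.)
PREDICT(T → T y X) = (FIRST(RHS) \ {ε}) ∪ (FOLLOW(T) if ε ∈ FIRST(RHS), i.e. RHS ⇒* ε)
FIRST(T) = { 'n', 'y', ε }
FIRST(T y X) = { 'n', 'y' }
ε ∉ FIRST(T y X), so FOLLOW(T) is not added.
PREDICT(T → T y X) = { 'n', 'y' }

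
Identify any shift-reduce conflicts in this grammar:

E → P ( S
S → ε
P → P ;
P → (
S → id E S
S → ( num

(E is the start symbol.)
Yes — I4: [S → .] vs [S → . ( num]; I9: [S → .] vs [S → . ( num]

Augment with E' → E and build the canonical LR(0) collection (I0 = CLOSURE({[E' → . E]}), then GOTO on every symbol after a dot until no new states appear). It has 12 states:
  I0: { [E → . P ( S], [E' → . E], [P → . (], [P → . P ;] }  — shift
  I1: { [P → ( .] }  — reduce
  I2: { [E' → E .] }  — accept
  I3: { [E → P . ( S], [P → P . ;] }  — shift
  I4: { [E → P ( . S], [S → . ( num], [S → . id E S], [S → .] }  — shift, reduce
  I5: { [P → P ; .] }  — reduce
  I6: { [S → ( . num] }  — shift
  I7: { [E → P ( S .] }  — reduce
  I8: { [E → . P ( S], [P → . (], [P → . P ;], [S → id . E S] }  — shift
  I9: { [S → . ( num], [S → . id E S], [S → .], [S → id E . S] }  — shift, reduce
  I10: { [S → id E S .] }  — reduce
  I11: { [S → ( num .] }  — reduce

I4 contains reduce item [S → .] and shift items [S → . ( num], [S → . id E S] — shift-reduce conflict.
I9 contains reduce item [S → .] and shift items [S → . ( num], [S → . id E S] — shift-reduce conflict.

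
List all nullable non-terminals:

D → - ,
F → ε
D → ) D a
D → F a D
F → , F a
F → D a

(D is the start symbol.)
A non-terminal is nullable if it can derive ε (the empty string): either it has an ε-production, or it has a production whose right-hand side consists entirely of nullable non-terminals.

ε-productions: F → ε
So F is immediately nullable.
No further non-terminal can be added: every production for the remaining non-terminals contains a terminal or a non-nullable non-terminal.
Nullable = { 'F' }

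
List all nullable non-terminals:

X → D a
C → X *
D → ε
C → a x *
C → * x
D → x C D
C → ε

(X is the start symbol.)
A non-terminal is nullable if it can derive ε (the empty string): either it has an ε-production, or it has a production whose right-hand side consists entirely of nullable non-terminals.

ε-productions: D → ε, C → ε
So D, C are immediately nullable.
No further non-terminal can be added: every production for the remaining non-terminals contains a terminal or a non-nullable non-terminal.
Nullable = { 'C', 'D' }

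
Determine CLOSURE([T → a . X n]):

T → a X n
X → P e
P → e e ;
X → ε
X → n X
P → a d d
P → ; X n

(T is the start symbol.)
Start with: [T → a . X n]
  [T → a . X n] has the dot before X: add [X → . P e], [X → .], [X → . n X]
  [X → . P e] has the dot before P: add [P → . e e ;], [P → . a d d], [P → . ; X n]
No further items can be added.

CLOSURE = { [P → . ; X n], [P → . a d d], [P → . e e ;], [T → a . X n], [X → . P e], [X → . n X], [X → .] }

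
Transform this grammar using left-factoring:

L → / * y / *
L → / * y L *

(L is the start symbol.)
Left-factoring transforms A → αβ₁ | αβ₂ into A → αA' and A' → β₁ | β₂
(α is the longest common prefix among the alternatives). Repeat until
no nonterminal has two alternatives with a common prefix.

Round 1: L has alternatives sharing prefix '/ * y'. Introduce L': L → / * y L'
  Add: L' → / *
  Add: L' → L *

No remaining common prefixes — done.

Resulting grammar:
L → / * y L'
L' → / *
L' → L *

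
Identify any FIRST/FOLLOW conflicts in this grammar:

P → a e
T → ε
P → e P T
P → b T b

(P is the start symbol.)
A FIRST/FOLLOW conflict occurs when a non-terminal N has a nullable alternative N → β (β ⇒* ε) and another alternative N → α with FIRST(α) ∩ FOLLOW(N) ≠ ∅: on such a lookahead the parser cannot decide between expanding α and letting N vanish via β.

Nullable non-terminals: T.
T has a nullable alternative but only one production, so nothing to check.

P has no nullable alternative, so no FIRST/FOLLOW check is needed there.

No FIRST/FOLLOW conflicts found.

Answer: No FIRST/FOLLOW conflicts.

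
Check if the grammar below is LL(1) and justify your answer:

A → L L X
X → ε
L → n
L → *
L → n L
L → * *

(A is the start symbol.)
No. Predict set conflict for L: { 'n' }

For L:
  PREDICT(L → n) = { 'n' }
  PREDICT(L → '*') = { '*' }
  PREDICT(L → n L) = { 'n' }
  PREDICT(L → '*' '*') = { '*' }
A, X have a single production, so nothing to check there.

Conflict found: Predict set conflict for L: { 'n' }
The grammar is NOT LL(1).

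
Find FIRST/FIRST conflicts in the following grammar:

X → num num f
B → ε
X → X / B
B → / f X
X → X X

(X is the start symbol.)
Yes. X → num num f / X → X '/' B on { 'num' }; X → num num f / X → X X on { 'num' }; X → X '/' B / X → X X on { 'num' }

A FIRST/FIRST conflict occurs when two productions N → α and N → β for the same non-terminal have FIRST(α) ∩ FIRST(β) ≠ ∅ (with ε ∈ FIRST of a nullable right-hand side, so two nullable alternatives also conflict).

FIRST sets of the non-terminals at (or reachable through a nullable prefix from) the front of some alternative:
  FIRST(X) = { 'num' }

Productions for X:
  X → num num f: FIRST = { 'num' }
  X → X / B: FIRST = { 'num' }
  X → X X: FIRST = { 'num' }
Productions for B:
  B → ε: FIRST = { ε }
  B → / f X: FIRST = { '/' }

Conflict for X: X → num num f and X → X / B
  Overlap: { 'num' }
Conflict for X: X → num num f and X → X X
  Overlap: { 'num' }
Conflict for X: X → X / B and X → X X
  Overlap: { 'num' }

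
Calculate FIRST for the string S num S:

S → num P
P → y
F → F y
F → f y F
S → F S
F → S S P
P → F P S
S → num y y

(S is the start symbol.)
FIRST sets of the non-terminals involved (from the grammar, by fixed-point iteration):
  FIRST(S) = { 'f', 'num' }

To compute FIRST(S num S), process the symbols left to right:
Symbol S is a non-terminal. Add FIRST(S) \ {ε} = { 'f', 'num' }
S is not nullable (ε ∉ FIRST(S)), so stop here.
FIRST(S num S) = { 'f', 'num' }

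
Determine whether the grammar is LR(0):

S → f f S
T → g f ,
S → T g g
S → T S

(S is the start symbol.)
Augment with S' → S and build the canonical LR(0) collection (I0 = CLOSURE({[S' → . S]}), then GOTO on every symbol after a dot until no new states appear). It has 12 states:
  I0: { [S → . T S], [S → . T g g], [S → . f f S], [S' → . S], [T → . g f ,] }  — shift
  I1: { [S' → S .] }  — accept
  I2: { [S → . T S], [S → . T g g], [S → . f f S], [S → T . S], [S → T . g g], [T → . g f ,] }  — shift
  I3: { [S → f . f S] }  — shift
  I4: { [T → g . f ,] }  — shift
  I5: { [T → g f . ,] }  — shift
  I6: { [T → g f , .] }  — reduce
  I7: { [S → . T S], [S → . T g g], [S → . f f S], [S → f f . S], [T → . g f ,] }  — shift
  I8: { [S → f f S .] }  — reduce
  I9: { [S → T S .] }  — reduce
  I10: { [S → T g . g], [T → g . f ,] }  — shift
  I11: { [S → T g g .] }  — reduce

Every state is either a pure shift/goto state or contains exactly one complete item and nothing to shift — no conflicts. The grammar is LR(0).

Answer: Yes, the grammar is LR(0)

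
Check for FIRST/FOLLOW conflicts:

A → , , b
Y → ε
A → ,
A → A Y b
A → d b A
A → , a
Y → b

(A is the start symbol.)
Yes. Y → b with FOLLOW(Y) on { 'b' }

Nullable non-terminals: Y.

Y: nullable alternative(s) Y → ε; FOLLOW(Y) = { 'b' }
  Y → ε: FIRST \ {ε} = { } — this is the only nullable alternative, skip
  Y → b: FIRST \ {ε} = { 'b' } — overlaps FOLLOW(Y) on { 'b' }: CONFLICT

A has no nullable alternative, so no FIRST/FOLLOW check is needed there.

So the grammar has 1 FIRST/FOLLOW conflict (marked CONFLICT above).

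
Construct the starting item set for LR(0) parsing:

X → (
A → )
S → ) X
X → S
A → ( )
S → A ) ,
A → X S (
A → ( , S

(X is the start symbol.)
{ [A → . ( )], [A → . ( , S], [A → . )], [A → . X S (], [S → . ) X], [S → . A ) ,], [X → . (], [X → . S], [X' → . X] }

First, augment the grammar with X' → X
I₀ = CLOSURE({ [X' → . X] }):
  [X' → . X] has the dot before X: add [X → . (], [X → . S]
  [X → . S] has the dot before S: add [S → . ) X], [S → . A ) ,]
  [S → . A ) ,] has the dot before A: add [A → . )], [A → . ( )], [A → . X S (], [A → . ( , S]
No further items can be added.

I₀ = { [A → . ( )], [A → . ( , S], [A → . )], [A → . X S (], [S → . ) X], [S → . A ) ,], [X → . (], [X → . S], [X' → . X] }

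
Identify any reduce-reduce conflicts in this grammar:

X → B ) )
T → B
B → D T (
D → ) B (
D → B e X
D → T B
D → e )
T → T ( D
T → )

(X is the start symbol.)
Yes — I9: [D → T B .] vs [T → B .]

Augment with X' → X and build the canonical LR(0) collection (I0 = CLOSURE({[X' → . X]}), then GOTO on every symbol after a dot until no new states appear). It has 20 states:
  I0: { [B → . D T (], [D → . ) B (], [D → . B e X], [D → . T B], [D → . e )], [T → . )], [T → . B], [T → . T ( D], [X → . B ) )], [X' → . X] }  — shift
  I1: { [B → . D T (], [D → ) . B (], [D → . ) B (], [D → . B e X], [D → . T B], [D → . e )], [T → ) .], [T → . )], [T → . B], [T → . T ( D] }  — shift, reduce
  I2: { [D → B . e X], [T → B .], [X → B . ) )] }  — shift, reduce
  I3: { [B → . D T (], [B → D . T (], [D → . ) B (], [D → . B e X], [D → . T B], [D → . e )], [T → . )], [T → . B], [T → . T ( D] }  — shift
  I4: { [B → . D T (], [D → . ) B (], [D → . B e X], [D → . T B], [D → . e )], [D → T . B], [T → . )], [T → . B], [T → . T ( D], [T → T . ( D] }  — shift
  I5: { [X' → X .] }  — accept
  I6: { [D → e . )] }  — shift
  I7: { [D → e ) .] }  — reduce
  I8: { [B → . D T (], [D → . ) B (], [D → . B e X], [D → . T B], [D → . e )], [T → . )], [T → . B], [T → . T ( D], [T → T ( . D] }  — shift
  I9: { [D → B . e X], [D → T B .], [T → B .] }  — shift, 2 reduces
  I10: { [B → . D T (], [D → . ) B (], [D → . B e X], [D → . T B], [D → . e )], [D → B e . X], [T → . )], [T → . B], [T → . T ( D], [X → . B ) )] }  — shift
  I11: { [D → B e X .] }  — reduce
  I12: { [D → B . e X], [T → B .] }  — shift, reduce
  I13: { [B → . D T (], [B → D . T (], [D → . ) B (], [D → . B e X], [D → . T B], [D → . e )], [T → . )], [T → . B], [T → . T ( D], [T → T ( D .] }  — shift, reduce
  I14: { [B → . D T (], [B → D T . (], [D → . ) B (], [D → . B e X], [D → . T B], [D → . e )], [D → T . B], [T → . )], [T → . B], [T → . T ( D], [T → T . ( D] }  — shift
  I15: { [B → . D T (], [B → D T ( .], [D → . ) B (], [D → . B e X], [D → . T B], [D → . e )], [T → . )], [T → . B], [T → . T ( D], [T → T ( . D] }  — shift, reduce
  I16: { [X → B ) . )] }  — shift
  I17: { [X → B ) ) .] }  — reduce
  I18: { [D → ) B . (], [D → B . e X], [T → B .] }  — shift, reduce
  I19: { [D → ) B ( .] }  — reduce

I9 contains complete items [D → T B .], [T → B .] — reduce-reduce conflict.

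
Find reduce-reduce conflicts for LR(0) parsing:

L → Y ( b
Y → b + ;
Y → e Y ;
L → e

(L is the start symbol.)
No reduce-reduce conflicts

A reduce-reduce conflict occurs when an LR(0) state has two complete items [A → α .] and [B → β .] — both call for a reduction, and with no lookahead the parser cannot choose between them.

Augment with L' → L and build the canonical LR(0) collection (I0 = CLOSURE({[L' → . L]}), then GOTO on every symbol after a dot until no new states appear). It has 12 states:
  I0: { [L → . Y ( b], [L → . e], [L' → . L], [Y → . b + ;], [Y → . e Y ;] }  — shift
  I1: { [L' → L .] }  — accept
  I2: { [L → Y . ( b] }  — shift
  I3: { [Y → b . + ;] }  — shift
  I4: { [L → e .], [Y → . b + ;], [Y → . e Y ;], [Y → e . Y ;] }  — shift, reduce
  I5: { [Y → e Y . ;] }  — shift
  I6: { [Y → . b + ;], [Y → . e Y ;], [Y → e . Y ;] }  — shift
  I7: { [Y → e Y ; .] }  — reduce
  I8: { [Y → b + . ;] }  — shift
  I9: { [Y → b + ; .] }  — reduce
  I10: { [L → Y ( . b] }  — shift
  I11: { [L → Y ( b .] }  — reduce

No state contains more than one complete item.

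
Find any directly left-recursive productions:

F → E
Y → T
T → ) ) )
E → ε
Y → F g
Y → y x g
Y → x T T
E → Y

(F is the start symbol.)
No direct left recursion

Direct left recursion occurs when N → N α for some non-terminal N (the right-hand side begins with the left-hand side itself).

F → E: starts with E
Y → T: starts with T
T → ) ) ): starts with ')'
E → ε: starts with ε
Y → F g: starts with F
Y → y x g: starts with y
Y → x T T: starts with x
E → Y: starts with Y

No direct left recursion found.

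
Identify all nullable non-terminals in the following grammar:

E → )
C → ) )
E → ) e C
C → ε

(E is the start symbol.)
{ 'C' }

A non-terminal is nullable if it can derive ε (the empty string): either it has an ε-production, or it has a production whose right-hand side consists entirely of nullable non-terminals.

ε-productions: C → ε
So C is immediately nullable.
No further non-terminal can be added: every production for the remaining non-terminals contains a terminal or a non-nullable non-terminal.
Nullable = { 'C' }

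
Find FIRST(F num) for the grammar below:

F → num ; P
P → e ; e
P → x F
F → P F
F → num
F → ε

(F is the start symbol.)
FIRST sets of the non-terminals involved (from the grammar, by fixed-point iteration):
  FIRST(F) = { 'e', 'num', 'x', ε }

To compute FIRST(F num), process the symbols left to right:
Symbol F is a non-terminal. Add FIRST(F) \ {ε} = { 'e', 'num', 'x' }
F is nullable (ε ∈ FIRST(F)), continue to the next symbol.
Symbol num is a terminal. Add 'num' and stop.
FIRST(F num) = { 'e', 'num', 'x' }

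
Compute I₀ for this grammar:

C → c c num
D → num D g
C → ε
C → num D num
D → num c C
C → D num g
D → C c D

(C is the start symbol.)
{ [C → . D num g], [C → . c c num], [C → . num D num], [C → .], [C' → . C], [D → . C c D], [D → . num D g], [D → . num c C] }

First, augment the grammar with C' → C
I₀ = CLOSURE({ [C' → . C] }):
  [C' → . C] has the dot before C: add [C → . c c num], [C → .], [C → . num D num], [C → . D num g]
  [C → . D num g] has the dot before D: add [D → . num D g], [D → . num c C], [D → . C c D]
No further items can be added.

I₀ = { [C → . D num g], [C → . c c num], [C → . num D num], [C → .], [C' → . C], [D → . C c D], [D → . num D g], [D → . num c C] }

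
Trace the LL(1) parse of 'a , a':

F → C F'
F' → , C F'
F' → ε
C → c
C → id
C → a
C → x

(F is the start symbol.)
LL(1) parsing maintains a stack (initially the start symbol over $) and the input. At each step: if the stack top is a terminal, match it against the current input token; if it is a non-terminal N, replace it with the RHS of M[N, lookahead] (the unique production whose predict set contains the lookahead).

Stack is shown with the top on the left.

Stack     Input    Action
-------------------------
F $       a , a $  output F → C F'
C F' $    a , a $  output C → a
a F' $    a , a $  match 'a'
F' $      , a $    output F' → , C F'
, C F' $  , a $    match ','
C F' $    a $      output C → a
a F' $    a $      match 'a'
F' $      $        output F' → ε
$         $        accept

The string is accepted.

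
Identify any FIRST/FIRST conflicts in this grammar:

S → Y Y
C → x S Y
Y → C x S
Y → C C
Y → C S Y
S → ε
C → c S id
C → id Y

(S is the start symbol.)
A FIRST/FIRST conflict occurs when two productions N → α and N → β for the same non-terminal have FIRST(α) ∩ FIRST(β) ≠ ∅ (with ε ∈ FIRST of a nullable right-hand side, so two nullable alternatives also conflict).

FIRST sets of the non-terminals at (or reachable through a nullable prefix from) the front of some alternative:
  FIRST(Y) = { 'c', 'id', 'x' }
  FIRST(C) = { 'c', 'id', 'x' }

Productions for S:
  S → Y Y: FIRST = { 'c', 'id', 'x' }
  S → ε: FIRST = { ε }
Productions for C:
  C → x S Y: FIRST = { 'x' }
  C → c S id: FIRST = { 'c' }
  C → id Y: FIRST = { 'id' }
Productions for Y:
  Y → C x S: FIRST = { 'c', 'id', 'x' }
  Y → C C: FIRST = { 'c', 'id', 'x' }
  Y → C S Y: FIRST = { 'c', 'id', 'x' }

Conflict for Y: Y → C x S and Y → C C
  Overlap: { 'c', 'id', 'x' }
Conflict for Y: Y → C x S and Y → C S Y
  Overlap: { 'c', 'id', 'x' }
Conflict for Y: Y → C C and Y → C S Y
  Overlap: { 'c', 'id', 'x' }

Answer: Yes. Y → C x S / Y → C C on { 'c', 'id', 'x' }; Y → C x S / Y → C S Y on { 'c', 'id', 'x' }; Y → C C / Y → C S Y on { 'c', 'id', 'x' }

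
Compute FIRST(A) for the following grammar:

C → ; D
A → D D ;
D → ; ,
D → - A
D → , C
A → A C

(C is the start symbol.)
To compute FIRST(A), examine every production with A on the left-hand side, reading each right-hand side left to right until a non-nullable symbol is reached.

FIRST sets of the other non-terminals involved (by the same procedure, iterated to a fixed point):
  FIRST(D) = { ',', '-', ';' }

From A → D D ;:
  - D is a non-terminal: add FIRST(D) \ {ε} = { ',', '-', ';' }
    D is not nullable, so stop
From A → A C:
  - A is the symbol being defined: contributes nothing new
    A is not nullable, so stop

Collecting: FIRST(A) = { ',', '-', ';' }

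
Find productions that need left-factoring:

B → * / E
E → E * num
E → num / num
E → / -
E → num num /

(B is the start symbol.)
Yes, E has productions with common prefix 'num'

Left-factoring is needed when two productions for the same non-terminal
share a common prefix on the right-hand side.

Productions for E:
  E → E * num
  E → num / num
  E → / -
  E → num num /

Found common prefix 'num' in productions for E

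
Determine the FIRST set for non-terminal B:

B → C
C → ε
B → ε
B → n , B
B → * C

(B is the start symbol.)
FIRST sets of the other non-terminals involved (by the same procedure, iterated to a fixed point):
  FIRST(C) = { ε }

From B → C:
  - C is a non-terminal: add FIRST(C) \ {ε} = { }
    C is nullable and nothing follows, so the whole right-hand side can vanish: ε ∈ FIRST(B)
From B → ε:
  - ε-production, so ε ∈ FIRST(B)
From B → n , B:
  - n is a terminal: add 'n' and stop
From B → * C:
  - '*' is a terminal: add '*' and stop

Collecting: FIRST(B) = { '*', 'n', ε }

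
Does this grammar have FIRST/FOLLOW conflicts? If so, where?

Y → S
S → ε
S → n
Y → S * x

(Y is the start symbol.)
No FIRST/FOLLOW conflicts.

Nullable non-terminals: S, Y.
FIRST sets used below: FIRST(S) = { 'n', ε }

S: nullable alternative(s) S → ε; FOLLOW(S) = { $, '*' }
  S → ε: FIRST \ {ε} = { } — this is the only nullable alternative, skip
  S → n: FIRST \ {ε} = { 'n' } — disjoint from FOLLOW(S)

Y: nullable alternative(s) Y → S; FOLLOW(Y) = { $ }
  Y → S: FIRST \ {ε} = { 'n' } — this is the only nullable alternative, skip
  Y → S * x: FIRST \ {ε} = { '*', 'n' } — disjoint from FOLLOW(Y)

No FIRST/FOLLOW conflicts found.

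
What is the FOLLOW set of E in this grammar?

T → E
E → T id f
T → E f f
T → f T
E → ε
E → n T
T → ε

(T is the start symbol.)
To compute FOLLOW(E), find every occurrence of E on a right-hand side N → α E β: add FIRST(β) \ {ε}, and if β is empty or nullable also add FOLLOW(N). Iterate to a fixed point.

In T → E: E is at the end, add FOLLOW(T)
In T → E f f: E is followed by f f, add FIRST(f f) \ {ε} = { 'f' }

The FOLLOW sets referred to above (computed the same way, to a fixed point):
  FOLLOW(T) = { $, 'f', 'id' }

Taking the union: FOLLOW(E) = { $, 'f', 'id' }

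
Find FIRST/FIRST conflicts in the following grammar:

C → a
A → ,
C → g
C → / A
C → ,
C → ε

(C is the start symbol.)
No FIRST/FIRST conflicts.

Productions for C:
  C → a: FIRST = { 'a' }
  C → g: FIRST = { 'g' }
  C → / A: FIRST = { '/' }
  C → ,: FIRST = { ',' }
  C → ε: FIRST = { ε }
A has only one production, so no FIRST/FIRST conflict is possible there.

All alternatives of each non-terminal have pairwise disjoint FIRST sets.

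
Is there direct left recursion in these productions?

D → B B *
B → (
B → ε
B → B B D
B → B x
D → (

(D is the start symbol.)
Yes, B is left-recursive

D → B B *: starts with B
B → (: starts with '('
B → ε: starts with ε
B → B B D: LEFT RECURSIVE (starts with B)
B → B x: LEFT RECURSIVE (starts with B)
D → (: starts with '('

The grammar has direct left recursion on: B.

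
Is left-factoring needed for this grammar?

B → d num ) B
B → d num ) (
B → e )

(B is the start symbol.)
Left-factoring is needed when two productions for the same non-terminal
share a common prefix on the right-hand side.

Productions for B:
  B → d num ) B
  B → d num ) (
  B → e )

Found common prefix 'd num )' in productions for B

Answer: Yes, B has productions with common prefix 'd num )'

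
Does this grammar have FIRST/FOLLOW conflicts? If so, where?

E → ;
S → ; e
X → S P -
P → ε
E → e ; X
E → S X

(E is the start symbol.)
No FIRST/FOLLOW conflicts.

A FIRST/FOLLOW conflict occurs when a non-terminal N has a nullable alternative N → β (β ⇒* ε) and another alternative N → α with FIRST(α) ∩ FOLLOW(N) ≠ ∅: on such a lookahead the parser cannot decide between expanding α and letting N vanish via β.

Nullable non-terminals: P.
P has a nullable alternative but only one production, so nothing to check.

E, S, X have no nullable alternative, so no FIRST/FOLLOW check is needed there.

No FIRST/FOLLOW conflicts found.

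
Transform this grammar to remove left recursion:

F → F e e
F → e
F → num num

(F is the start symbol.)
F → e F'
F → num num F'
F' → e e F'
F' → ε

F is directly left-recursive. The standard transformation for
  A → A α₁ | ... | A α_m | β₁ | ... | β_n
is
  A  → β₁ A' | ... | β_n A'
  A' → α₁ A' | ... | α_m A' | ε

F → e becomes F → e F'
F → num num becomes F → num num F'
F → F e e becomes F' → e e F'
Add F' → ε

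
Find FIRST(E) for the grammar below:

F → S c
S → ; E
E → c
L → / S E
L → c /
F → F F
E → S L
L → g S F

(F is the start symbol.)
{ ';', 'c' }

FIRST sets of the other non-terminals involved (by the same procedure, iterated to a fixed point):
  FIRST(S) = { ';' }

From E → c:
  - c is a terminal: add 'c' and stop
From E → S L:
  - S is a non-terminal: add FIRST(S) \ {ε} = { ';' }
    S is not nullable, so stop

Collecting: FIRST(E) = { ';', 'c' }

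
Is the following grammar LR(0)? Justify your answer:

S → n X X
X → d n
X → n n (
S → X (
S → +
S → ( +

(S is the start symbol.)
Yes, the grammar is LR(0)

A grammar is LR(0) if no state in the canonical LR(0) collection has:
  - both a shift item (dot before a terminal) and a complete item (shift-reduce conflict), or
  - two or more complete items (reduce-reduce conflict; the accept item [S' → S .] counts as a complete item here).

Augment with S' → S and build the canonical LR(0) collection (I0 = CLOSURE({[S' → . S]}), then GOTO on every symbol after a dot until no new states appear). It has 16 states:
  I0: { [S → . ( +], [S → . +], [S → . X (], [S → . n X X], [S' → . S], [X → . d n], [X → . n n (] }  — shift
  I1: { [S → ( . +] }  — shift
  I2: { [S → + .] }  — reduce
  I3: { [S' → S .] }  — accept
  I4: { [S → X . (] }  — shift
  I5: { [X → d . n] }  — shift
  I6: { [S → n . X X], [X → . d n], [X → . n n (], [X → n . n (] }  — shift
  I7: { [S → n X . X], [X → . d n], [X → . n n (] }  — shift
  I8: { [X → n . n (], [X → n n . (] }  — shift
  I9: { [X → n n ( .] }  — reduce
  I10: { [X → n n . (] }  — shift
  I11: { [S → n X X .] }  — reduce
  I12: { [X → n . n (] }  — shift
  I13: { [X → d n .] }  — reduce
  I14: { [S → X ( .] }  — reduce
  I15: { [S → ( + .] }  — reduce

Every state is either a pure shift/goto state or contains exactly one complete item and nothing to shift — no conflicts. The grammar is LR(0).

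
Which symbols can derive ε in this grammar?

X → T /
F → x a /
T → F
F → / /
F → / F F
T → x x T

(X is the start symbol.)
None

A non-terminal is nullable if it can derive ε (the empty string): either it has an ε-production, or it has a production whose right-hand side consists entirely of nullable non-terminals.

There are no ε-productions, so no non-terminal can derive ε.
No non-terminals are nullable.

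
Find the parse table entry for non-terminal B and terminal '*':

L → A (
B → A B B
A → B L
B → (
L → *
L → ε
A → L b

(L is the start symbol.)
To find M[B, '*'], we find productions for B where '*' is in the predict set (PREDICT(N → α) = (FIRST(α) \ {ε}) ∪ (FOLLOW(N) if α ⇒* ε)).

Relevant sets:
  FIRST(A) = { '(', '*', 'b' }

B → A B B: PREDICT = { '(', '*', 'b' }
  '*' is in predict set, so this production goes in M[B, '*']
B → (: PREDICT = { '(' }

M[B, '*'] = B → A B B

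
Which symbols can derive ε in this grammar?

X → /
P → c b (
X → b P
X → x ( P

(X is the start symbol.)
A non-terminal is nullable if it can derive ε (the empty string): either it has an ε-production, or it has a production whose right-hand side consists entirely of nullable non-terminals.

There are no ε-productions, so no non-terminal can derive ε.
No non-terminals are nullable.

Answer: None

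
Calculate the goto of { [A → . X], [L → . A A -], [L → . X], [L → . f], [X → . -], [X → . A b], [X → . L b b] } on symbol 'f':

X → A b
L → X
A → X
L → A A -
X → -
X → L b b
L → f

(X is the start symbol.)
{ [L → f .] }

GOTO(I, 'f') = CLOSURE({ [A → αX.β] : [A → α.Xβ] ∈ I, X = 'f' })

Items with dot before 'f', with the dot advanced:
  [L → . f] → [L → f .]
Closure adds nothing (no advanced item has the dot before a non-terminal).

GOTO = { [L → f .] }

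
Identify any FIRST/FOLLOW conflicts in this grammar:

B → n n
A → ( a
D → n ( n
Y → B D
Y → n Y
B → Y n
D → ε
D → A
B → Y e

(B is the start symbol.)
Nullable non-terminals: D.
FIRST sets used below: FIRST(A) = { '(' }

D: nullable alternative(s) D → ε; FOLLOW(D) = { 'e', 'n' }
  D → n ( n: FIRST \ {ε} = { 'n' } — overlaps FOLLOW(D) on { 'n' }: CONFLICT
  D → ε: FIRST \ {ε} = { } — this is the only nullable alternative, skip
  D → A: FIRST \ {ε} = { '(' } — disjoint from FOLLOW(D)

A, B, Y have no nullable alternative, so no FIRST/FOLLOW check is needed there.

So the grammar has 1 FIRST/FOLLOW conflict (marked CONFLICT above).

Answer: Yes. D → n '(' n with FOLLOW(D) on { 'n' }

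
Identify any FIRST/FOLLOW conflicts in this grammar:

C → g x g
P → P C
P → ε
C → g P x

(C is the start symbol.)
Yes. P → P C with FOLLOW(P) on { 'g' }

A FIRST/FOLLOW conflict occurs when a non-terminal N has a nullable alternative N → β (β ⇒* ε) and another alternative N → α with FIRST(α) ∩ FOLLOW(N) ≠ ∅: on such a lookahead the parser cannot decide between expanding α and letting N vanish via β.

Nullable non-terminals: P.
FIRST sets used below: FIRST(P) = { 'g', ε }, FIRST(C) = { 'g' }

P: nullable alternative(s) P → ε; FOLLOW(P) = { 'g', 'x' }
  P → P C: FIRST \ {ε} = { 'g' } — overlaps FOLLOW(P) on { 'g' }: CONFLICT
  P → ε: FIRST \ {ε} = { } — this is the only nullable alternative, skip

C has no nullable alternative, so no FIRST/FOLLOW check is needed there.

So the grammar has 1 FIRST/FOLLOW conflict (marked CONFLICT above).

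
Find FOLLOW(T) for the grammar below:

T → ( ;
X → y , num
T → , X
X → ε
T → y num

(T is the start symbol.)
To compute FOLLOW(T), find every occurrence of T on a right-hand side N → α T β: add FIRST(β) \ {ε}, and if β is empty or nullable also add FOLLOW(N). Iterate to a fixed point.

T is the start symbol, so $ ∈ FOLLOW(T).
T does not occur on any right-hand side.

Taking the union: FOLLOW(T) = { $ }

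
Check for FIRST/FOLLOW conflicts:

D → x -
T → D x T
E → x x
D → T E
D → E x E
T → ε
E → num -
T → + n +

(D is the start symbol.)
A FIRST/FOLLOW conflict occurs when a non-terminal N has a nullable alternative N → β (β ⇒* ε) and another alternative N → α with FIRST(α) ∩ FOLLOW(N) ≠ ∅: on such a lookahead the parser cannot decide between expanding α and letting N vanish via β.

Nullable non-terminals: T.
FIRST sets used below: FIRST(D) = { '+', 'num', 'x' }

T: nullable alternative(s) T → ε; FOLLOW(T) = { 'num', 'x' }
  T → D x T: FIRST \ {ε} = { '+', 'num', 'x' } — overlaps FOLLOW(T) on { 'num', 'x' }: CONFLICT
  T → ε: FIRST \ {ε} = { } — this is the only nullable alternative, skip
  T → + n +: FIRST \ {ε} = { '+' } — disjoint from FOLLOW(T)

D, E have no nullable alternative, so no FIRST/FOLLOW check is needed there.

So the grammar has 1 FIRST/FOLLOW conflict (marked CONFLICT above).

Answer: Yes. T → D x T with FOLLOW(T) on { 'num', 'x' }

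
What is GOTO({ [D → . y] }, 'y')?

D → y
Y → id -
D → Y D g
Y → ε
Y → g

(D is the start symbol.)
GOTO(I, 'y') = CLOSURE({ [A → αX.β] : [A → α.Xβ] ∈ I, X = 'y' })

Items with dot before 'y', with the dot advanced:
  [D → . y] → [D → y .]
Closure adds nothing (no advanced item has the dot before a non-terminal).

GOTO = { [D → y .] }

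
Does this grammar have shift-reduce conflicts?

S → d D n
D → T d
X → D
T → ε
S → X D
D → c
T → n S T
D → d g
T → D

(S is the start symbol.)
Yes — I0: [T → .] vs [D → . c]; I4: [T → .] vs [D → . c]; I6: [T → .] vs [D → . c]; I7: [T → .] vs [D → . c]; I8: [T → .] vs [D → . c]; I10: [T → n S T .] vs [D → T . d]; I14: [T → D .] vs [S → d D . n]

A shift-reduce conflict occurs when an LR(0) state has both:
  - a complete (reduce) item [A → α .] (dot at the end), and
  - a shift item [B → β . c γ] (dot before a terminal).

Augment with S' → S and build the canonical LR(0) collection (I0 = CLOSURE({[S' → . S]}), then GOTO on every symbol after a dot until no new states appear). It has 17 states:
  I0: { [D → . T d], [D → . c], [D → . d g], [S → . X D], [S → . d D n], [S' → . S], [T → . D], [T → . n S T], [T → .], [X → . D] }  — shift, reduce
  I1: { [T → D .], [X → D .] }  — 2 reduces
  I2: { [S' → S .] }  — accept
  I3: { [D → T . d] }  — shift
  I4: { [D → . T d], [D → . c], [D → . d g], [S → X . D], [T → . D], [T → . n S T], [T → .] }  — shift, reduce
  I5: { [D → c .] }  — reduce
  I6: { [D → . T d], [D → . c], [D → . d g], [D → d . g], [S → d . D n], [T → . D], [T → . n S T], [T → .] }  — shift, reduce
  I7: { [D → . T d], [D → . c], [D → . d g], [S → . X D], [S → . d D n], [T → . D], [T → . n S T], [T → .], [T → n . S T], [X → . D] }  — shift, reduce
  I8: { [D → . T d], [D → . c], [D → . d g], [T → . D], [T → . n S T], [T → .], [T → n S . T] }  — shift, reduce
  I9: { [T → D .] }  — reduce
  I10: { [D → T . d], [T → n S T .] }  — shift, reduce
  I11: { [D → d . g] }  — shift
  I12: { [D → d g .] }  — reduce
  I13: { [D → T d .] }  — reduce
  I14: { [S → d D . n], [T → D .] }  — shift, reduce
  I15: { [S → d D n .] }  — reduce
  I16: { [S → X D .], [T → D .] }  — 2 reduces

I0 contains reduce item [T → .] and shift items [D → . c], [D → . d g], [S → . d D n], [T → . n S T] — shift-reduce conflict.
I4 contains reduce item [T → .] and shift items [D → . c], [D → . d g], [T → . n S T] — shift-reduce conflict.
I6 contains reduce item [T → .] and shift items [D → . c], [D → . d g], [D → d . g], [T → . n S T] — shift-reduce conflict.
I7 contains reduce item [T → .] and shift items [D → . c], [D → . d g], [S → . d D n], [T → . n S T] — shift-reduce conflict.
I8 contains reduce item [T → .] and shift items [D → . c], [D → . d g], [T → . n S T] — shift-reduce conflict.
I10 contains reduce item [T → n S T .] and shift item [D → T . d] — shift-reduce conflict.
I14 contains reduce item [T → D .] and shift item [S → d D . n] — shift-reduce conflict.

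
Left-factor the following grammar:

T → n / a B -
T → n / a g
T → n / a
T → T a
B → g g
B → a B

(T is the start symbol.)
Left-factoring transforms A → αβ₁ | αβ₂ into A → αA' and A' → β₁ | β₂
(α is the longest common prefix among the alternatives). Repeat until
no nonterminal has two alternatives with a common prefix.

Round 1: T has alternatives sharing prefix 'n / a'. Introduce T': T → n / a T'
  Add: T' → B -
  Add: T' → g
  Add: T' → ε

No remaining common prefixes — done.

Resulting grammar:
T → n / a T'
T' → B -
T' → g
T' → ε
T → T a
B → g g
B → a B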